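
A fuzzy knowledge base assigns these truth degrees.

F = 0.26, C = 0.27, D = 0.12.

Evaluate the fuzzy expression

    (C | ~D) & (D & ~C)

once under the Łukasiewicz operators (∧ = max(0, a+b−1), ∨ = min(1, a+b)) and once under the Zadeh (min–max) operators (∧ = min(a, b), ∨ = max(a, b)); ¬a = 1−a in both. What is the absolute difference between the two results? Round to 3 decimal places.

Under Łukasiewicz:
  ~D = 1 − 0.12 = 0.88
  C | ~D = min(1, a+b) on (0.27, 0.88) = 1.00
  ~C = 1 − 0.27 = 0.73
  D & ~C = max(0, a+b−1) on (0.12, 0.73) = 0.00
  (C | ~D) & (D & ~C) = max(0, a+b−1) on (1.00, 0.00) = 0.00
  → value = 0.0000
Under Zadeh (min–max):
  ~D = 1 − 0.12 = 0.88
  C | ~D = max(a, b) on (0.27, 0.88) = 0.88
  ~C = 1 − 0.27 = 0.73
  D & ~C = min(a, b) on (0.12, 0.73) = 0.12
  (C | ~D) & (D & ~C) = min(a, b) on (0.88, 0.12) = 0.12
  → value = 0.1200
|0.0000 − 0.1200| = 0.120

0.120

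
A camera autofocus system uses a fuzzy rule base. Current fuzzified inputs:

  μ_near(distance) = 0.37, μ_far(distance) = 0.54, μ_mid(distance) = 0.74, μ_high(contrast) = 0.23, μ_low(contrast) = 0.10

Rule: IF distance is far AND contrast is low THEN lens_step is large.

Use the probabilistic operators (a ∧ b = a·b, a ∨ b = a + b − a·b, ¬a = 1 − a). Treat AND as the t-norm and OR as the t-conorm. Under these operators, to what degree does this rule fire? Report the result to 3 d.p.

0.054

firing strength: far=0.54, low=0.10; AND[a·b] → w = 0.0540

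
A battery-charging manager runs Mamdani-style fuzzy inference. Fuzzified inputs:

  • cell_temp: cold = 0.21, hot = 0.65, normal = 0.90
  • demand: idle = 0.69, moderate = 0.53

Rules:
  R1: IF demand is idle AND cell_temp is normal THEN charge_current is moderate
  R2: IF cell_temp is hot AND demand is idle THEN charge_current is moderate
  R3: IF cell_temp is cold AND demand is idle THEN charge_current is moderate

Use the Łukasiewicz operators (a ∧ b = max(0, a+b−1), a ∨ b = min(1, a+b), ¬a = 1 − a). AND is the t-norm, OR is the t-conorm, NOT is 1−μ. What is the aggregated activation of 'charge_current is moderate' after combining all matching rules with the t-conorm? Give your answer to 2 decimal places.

R1: idle=0.69, normal=0.90; AND[max(0, a+b−1)] → w = 0.59
R2: hot=0.65, idle=0.69; AND[max(0, a+b−1)] → w = 0.34
R3: cold=0.21, idle=0.69; AND[max(0, a+b−1)] → w = 0.00
Rules with consequent 'moderate': {R1, R2, R3} → strengths 0.59, 0.34, 0.00
Aggregate via t-conorm [min(1, a+b)]: 0.93

0.93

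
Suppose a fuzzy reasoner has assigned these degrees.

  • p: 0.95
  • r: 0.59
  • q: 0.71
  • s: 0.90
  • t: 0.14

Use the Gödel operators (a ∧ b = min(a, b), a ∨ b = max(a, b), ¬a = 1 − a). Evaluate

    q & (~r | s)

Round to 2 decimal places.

0.71

~r = 1 − 0.59 = 0.41
~r | s = max(a, b) on (0.41, 0.90) = 0.90
q & (~r | s) = min(a, b) on (0.71, 0.90) = 0.71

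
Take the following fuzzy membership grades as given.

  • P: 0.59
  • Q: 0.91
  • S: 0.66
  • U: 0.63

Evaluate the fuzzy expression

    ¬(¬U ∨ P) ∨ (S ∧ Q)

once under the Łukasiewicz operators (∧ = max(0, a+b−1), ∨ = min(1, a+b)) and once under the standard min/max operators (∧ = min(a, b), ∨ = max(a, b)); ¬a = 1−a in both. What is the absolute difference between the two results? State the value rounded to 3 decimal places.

Under Łukasiewicz:
  ¬U = 1 − 0.63 = 0.37
  ¬U ∨ P = min(1, a+b) on (0.37, 0.59) = 0.96
  ¬(¬U ∨ P) = 1 − 0.96 = 0.04
  S ∧ Q = max(0, a+b−1) on (0.66, 0.91) = 0.57
  ¬(¬U ∨ P) ∨ (S ∧ Q) = min(1, a+b) on (0.04, 0.57) = 0.61
  → value = 0.6100
Under standard min/max:
  ¬U = 1 − 0.63 = 0.37
  ¬U ∨ P = max(a, b) on (0.37, 0.59) = 0.59
  ¬(¬U ∨ P) = 1 − 0.59 = 0.41
  S ∧ Q = min(a, b) on (0.66, 0.91) = 0.66
  ¬(¬U ∨ P) ∨ (S ∧ Q) = max(a, b) on (0.41, 0.66) = 0.66
  → value = 0.6600
|0.6100 − 0.6600| = 0.050

0.050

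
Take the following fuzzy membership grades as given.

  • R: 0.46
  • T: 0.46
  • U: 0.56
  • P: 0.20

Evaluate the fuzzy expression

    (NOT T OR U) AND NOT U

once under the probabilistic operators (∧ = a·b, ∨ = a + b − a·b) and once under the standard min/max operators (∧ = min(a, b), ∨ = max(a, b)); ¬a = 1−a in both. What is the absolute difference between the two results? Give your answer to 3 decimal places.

0.089

Under probabilistic:
  NOT T = 1 − 0.4600 = 0.5400
  NOT T OR U = a + b − a·b on (0.5400, 0.5600) = 0.7976
  NOT U = 1 − 0.5600 = 0.4400
  (NOT T OR U) AND NOT U = a·b on (0.7976, 0.4400) = 0.3509
  → value = 0.3509
Under standard min/max:
  NOT T = 1 − 0.46 = 0.54
  NOT T OR U = max(a, b) on (0.54, 0.56) = 0.56
  NOT U = 1 − 0.56 = 0.44
  (NOT T OR U) AND NOT U = min(a, b) on (0.56, 0.44) = 0.44
  → value = 0.4400
|0.3509 − 0.4400| = 0.089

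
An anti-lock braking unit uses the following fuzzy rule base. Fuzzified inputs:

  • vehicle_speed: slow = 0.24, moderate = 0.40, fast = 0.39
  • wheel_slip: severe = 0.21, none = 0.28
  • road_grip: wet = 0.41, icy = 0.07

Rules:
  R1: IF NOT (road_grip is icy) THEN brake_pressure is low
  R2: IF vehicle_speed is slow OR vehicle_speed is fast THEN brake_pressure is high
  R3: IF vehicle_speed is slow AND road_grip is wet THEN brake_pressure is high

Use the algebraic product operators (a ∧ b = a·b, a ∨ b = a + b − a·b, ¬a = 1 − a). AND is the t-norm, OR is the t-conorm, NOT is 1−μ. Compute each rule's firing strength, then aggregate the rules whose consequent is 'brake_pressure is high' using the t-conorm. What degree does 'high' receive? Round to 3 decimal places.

0.582

R1: ¬icy=1−0.07=0.93 → w = 0.9300
R2: slow=0.24, fast=0.39; OR[a + b − a·b] → w = 0.5364
R3: slow=0.24, wet=0.41; AND[a·b] → w = 0.0984
Rules with consequent 'high': {R2, R3} → strengths 0.5364, 0.0984
Aggregate via t-conorm [a + b − a·b]: 0.5820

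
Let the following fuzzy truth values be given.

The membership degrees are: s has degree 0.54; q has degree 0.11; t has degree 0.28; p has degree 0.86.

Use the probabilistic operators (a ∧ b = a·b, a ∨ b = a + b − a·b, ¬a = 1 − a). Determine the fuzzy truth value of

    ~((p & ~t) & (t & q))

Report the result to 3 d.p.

0.981

~t = 1 − 0.2800 = 0.7200
p & ~t = a·b on (0.8600, 0.7200) = 0.6192
t & q = a·b on (0.2800, 0.1100) = 0.0308
(p & ~t) & (t & q) = a·b on (0.6192, 0.0308) = 0.0191
~((p & ~t) & (t & q)) = 1 − 0.0191 = 0.9809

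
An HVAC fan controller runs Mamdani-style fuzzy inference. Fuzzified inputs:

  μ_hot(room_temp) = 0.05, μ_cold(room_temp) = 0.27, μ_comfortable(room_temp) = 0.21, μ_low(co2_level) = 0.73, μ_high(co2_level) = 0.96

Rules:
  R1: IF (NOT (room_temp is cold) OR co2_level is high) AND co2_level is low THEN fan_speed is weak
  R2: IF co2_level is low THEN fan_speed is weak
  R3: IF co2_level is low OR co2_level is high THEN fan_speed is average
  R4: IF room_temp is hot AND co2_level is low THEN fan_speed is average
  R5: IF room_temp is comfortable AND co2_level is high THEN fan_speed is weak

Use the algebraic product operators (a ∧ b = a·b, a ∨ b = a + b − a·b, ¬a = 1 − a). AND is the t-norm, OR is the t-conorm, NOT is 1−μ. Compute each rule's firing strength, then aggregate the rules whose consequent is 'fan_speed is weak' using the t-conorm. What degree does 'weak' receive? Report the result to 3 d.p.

0.940

R1: (¬cold=1−0.27=0.73 OR high=0.96) = 0.9892; AND[a·b] with low=0.73 → w = 0.7221
R2: low=0.73 → w = 0.7300
R3: low=0.73, high=0.96; OR[a + b − a·b] → w = 0.9892
R4: hot=0.05, low=0.73; AND[a·b] → w = 0.0365
R5: comfortable=0.21, high=0.96; AND[a·b] → w = 0.2016
Rules with consequent 'weak': {R1, R2, R5} → strengths 0.7221, 0.7300, 0.2016
Aggregate via t-conorm [a + b − a·b]: 0.9401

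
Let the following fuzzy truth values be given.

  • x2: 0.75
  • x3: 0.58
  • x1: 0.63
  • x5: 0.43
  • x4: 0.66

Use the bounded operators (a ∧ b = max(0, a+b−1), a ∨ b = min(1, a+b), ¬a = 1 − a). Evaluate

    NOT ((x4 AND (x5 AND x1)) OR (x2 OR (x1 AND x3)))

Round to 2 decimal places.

0.04

x5 AND x1 = max(0, a+b−1) on (0.43, 0.63) = 0.06
x4 AND (x5 AND x1) = max(0, a+b−1) on (0.66, 0.06) = 0.00
x1 AND x3 = max(0, a+b−1) on (0.63, 0.58) = 0.21
x2 OR (x1 AND x3) = min(1, a+b) on (0.75, 0.21) = 0.96
(x4 AND (x5 AND x1)) OR (x2 OR (x1 AND x3)) = min(1, a+b) on (0.00, 0.96) = 0.96
NOT ((x4 AND (x5 AND x1)) OR (x2 OR (x1 AND x3))) = 1 − 0.96 = 0.04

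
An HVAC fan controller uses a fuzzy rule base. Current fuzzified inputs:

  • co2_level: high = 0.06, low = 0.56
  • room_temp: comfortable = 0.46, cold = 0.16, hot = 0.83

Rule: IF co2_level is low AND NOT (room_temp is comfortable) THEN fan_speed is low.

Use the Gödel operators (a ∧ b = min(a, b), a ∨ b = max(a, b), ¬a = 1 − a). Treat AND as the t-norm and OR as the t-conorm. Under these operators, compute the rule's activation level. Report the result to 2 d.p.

0.54

firing strength: low=0.56, ¬comfortable=1−0.46=0.54; AND[min(a, b)] → w = 0.54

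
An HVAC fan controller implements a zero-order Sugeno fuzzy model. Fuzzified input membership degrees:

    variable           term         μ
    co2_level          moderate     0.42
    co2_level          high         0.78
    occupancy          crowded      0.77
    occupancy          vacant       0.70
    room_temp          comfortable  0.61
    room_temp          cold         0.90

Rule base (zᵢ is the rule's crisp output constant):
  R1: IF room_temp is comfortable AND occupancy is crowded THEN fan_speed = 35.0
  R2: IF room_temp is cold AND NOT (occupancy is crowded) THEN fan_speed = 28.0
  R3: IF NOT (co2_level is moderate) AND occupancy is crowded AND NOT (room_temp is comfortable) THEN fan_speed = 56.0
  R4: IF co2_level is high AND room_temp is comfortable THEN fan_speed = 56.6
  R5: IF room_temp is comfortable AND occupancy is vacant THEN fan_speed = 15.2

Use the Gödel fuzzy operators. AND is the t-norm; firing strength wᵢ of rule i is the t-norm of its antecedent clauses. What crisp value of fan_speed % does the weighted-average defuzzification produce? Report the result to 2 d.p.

38.13

R1 (z=35.0): comfortable=0.61, crowded=0.77; AND[min(a, b)] → w = 0.61
R2 (z=28.0): cold=0.90, ¬crowded=1−0.77=0.23; AND[min(a, b)] → w = 0.23
R3 (z=56.0): ¬moderate=1−0.42=0.58, crowded=0.77, ¬comfortable=1−0.61=0.39; AND[min(a, b)] → w = 0.39
R4 (z=56.6): high=0.78, comfortable=0.61; AND[min(a, b)] → w = 0.61
R5 (z=15.2): comfortable=0.61, vacant=0.70; AND[min(a, b)] → w = 0.61
Weighted average = (0.61·35.0 + 0.23·28.0 + 0.39·56.0 + 0.61·56.6 + 0.61·15.2) / (0.61 + 0.23 + 0.39 + 0.61 + 0.61)
  = 93.4280 / 2.4500 = 38.13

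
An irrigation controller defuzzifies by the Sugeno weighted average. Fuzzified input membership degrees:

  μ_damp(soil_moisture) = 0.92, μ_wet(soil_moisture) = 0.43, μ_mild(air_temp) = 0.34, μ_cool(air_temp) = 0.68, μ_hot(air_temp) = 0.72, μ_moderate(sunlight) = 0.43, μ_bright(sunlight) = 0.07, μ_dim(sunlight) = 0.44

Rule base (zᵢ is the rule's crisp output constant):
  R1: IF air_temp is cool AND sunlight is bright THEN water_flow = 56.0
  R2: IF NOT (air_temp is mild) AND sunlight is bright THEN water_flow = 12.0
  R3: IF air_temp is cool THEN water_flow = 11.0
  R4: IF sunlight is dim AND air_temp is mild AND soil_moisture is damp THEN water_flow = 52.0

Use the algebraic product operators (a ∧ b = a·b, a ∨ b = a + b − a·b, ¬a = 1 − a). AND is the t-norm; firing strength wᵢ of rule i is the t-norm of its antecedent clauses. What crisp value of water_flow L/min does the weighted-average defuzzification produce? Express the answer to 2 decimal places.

R1 (z=56.0): cool=0.68, bright=0.07; AND[a·b] → w = 0.0476
R2 (z=12.0): ¬mild=1−0.34=0.66, bright=0.07; AND[a·b] → w = 0.0462
R3 (z=11.0): cool=0.68 → w = 0.6800
R4 (z=52.0): dim=0.44, mild=0.34, damp=0.92; AND[a·b] → w = 0.1376
Weighted average = (0.0476·56.0 + 0.0462·12.0 + 0.6800·11.0 + 0.1376·52.0) / (0.0476 + 0.0462 + 0.6800 + 0.1376)
  = 17.8569 / 0.9114 = 19.59

19.59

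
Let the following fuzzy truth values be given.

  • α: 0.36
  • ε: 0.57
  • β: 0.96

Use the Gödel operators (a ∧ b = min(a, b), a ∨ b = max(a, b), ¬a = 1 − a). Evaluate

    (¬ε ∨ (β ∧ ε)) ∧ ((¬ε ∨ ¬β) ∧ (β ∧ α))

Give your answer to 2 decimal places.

0.36

¬ε = 1 − 0.57 = 0.43
β ∧ ε = min(a, b) on (0.96, 0.57) = 0.57
¬ε ∨ (β ∧ ε) = max(a, b) on (0.43, 0.57) = 0.57
¬ε = 1 − 0.57 = 0.43
¬β = 1 − 0.96 = 0.04
¬ε ∨ ¬β = max(a, b) on (0.43, 0.04) = 0.43
β ∧ α = min(a, b) on (0.96, 0.36) = 0.36
(¬ε ∨ ¬β) ∧ (β ∧ α) = min(a, b) on (0.43, 0.36) = 0.36
(¬ε ∨ (β ∧ ε)) ∧ ((¬ε ∨ ¬β) ∧ (β ∧ α)) = min(a, b) on (0.57, 0.36) = 0.36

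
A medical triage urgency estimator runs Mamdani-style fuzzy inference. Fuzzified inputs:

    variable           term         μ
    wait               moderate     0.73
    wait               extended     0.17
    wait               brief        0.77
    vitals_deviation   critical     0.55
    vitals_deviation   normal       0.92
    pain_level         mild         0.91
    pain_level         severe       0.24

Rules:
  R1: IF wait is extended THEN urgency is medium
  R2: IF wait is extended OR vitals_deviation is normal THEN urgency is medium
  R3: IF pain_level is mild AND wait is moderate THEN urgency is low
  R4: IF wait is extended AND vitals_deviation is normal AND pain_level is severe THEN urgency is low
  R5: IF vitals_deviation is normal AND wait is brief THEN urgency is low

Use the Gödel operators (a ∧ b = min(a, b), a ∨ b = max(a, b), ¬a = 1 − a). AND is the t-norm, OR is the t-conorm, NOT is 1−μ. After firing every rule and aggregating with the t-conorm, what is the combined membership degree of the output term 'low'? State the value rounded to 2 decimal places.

0.77

R1: extended=0.17 → w = 0.17
R2: extended=0.17, normal=0.92; OR[max(a, b)] → w = 0.92
R3: mild=0.91, moderate=0.73; AND[min(a, b)] → w = 0.73
R4: extended=0.17, normal=0.92, severe=0.24; AND[min(a, b)] → w = 0.17
R5: normal=0.92, brief=0.77; AND[min(a, b)] → w = 0.77
Rules with consequent 'low': {R3, R4, R5} → strengths 0.73, 0.17, 0.77
Aggregate via t-conorm [max(a, b)]: 0.77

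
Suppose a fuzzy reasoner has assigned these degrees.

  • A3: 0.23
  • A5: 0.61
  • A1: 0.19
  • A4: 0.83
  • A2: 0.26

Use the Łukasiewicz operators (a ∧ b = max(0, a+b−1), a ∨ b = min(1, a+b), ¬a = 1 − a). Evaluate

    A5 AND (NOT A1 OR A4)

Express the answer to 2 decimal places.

NOT A1 = 1 − 0.19 = 0.81
NOT A1 OR A4 = min(1, a+b) on (0.81, 0.83) = 1.00
A5 AND (NOT A1 OR A4) = max(0, a+b−1) on (0.61, 1.00) = 0.61

0.61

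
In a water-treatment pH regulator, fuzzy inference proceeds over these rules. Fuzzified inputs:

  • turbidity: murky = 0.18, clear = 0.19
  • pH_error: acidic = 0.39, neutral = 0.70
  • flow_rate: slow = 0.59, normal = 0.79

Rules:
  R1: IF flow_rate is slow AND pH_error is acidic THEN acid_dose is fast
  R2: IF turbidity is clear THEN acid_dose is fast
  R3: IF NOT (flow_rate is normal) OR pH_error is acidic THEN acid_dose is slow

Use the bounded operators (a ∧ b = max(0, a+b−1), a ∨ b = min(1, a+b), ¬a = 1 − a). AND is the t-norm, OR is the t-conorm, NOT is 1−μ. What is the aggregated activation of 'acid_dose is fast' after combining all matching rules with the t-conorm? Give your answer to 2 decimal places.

0.19

R1: slow=0.59, acidic=0.39; AND[max(0, a+b−1)] → w = 0.00
R2: clear=0.19 → w = 0.19
R3: ¬normal=1−0.79=0.21, acidic=0.39; OR[min(1, a+b)] → w = 0.60
Rules with consequent 'fast': {R1, R2} → strengths 0.00, 0.19
Aggregate via t-conorm [min(1, a+b)]: 0.19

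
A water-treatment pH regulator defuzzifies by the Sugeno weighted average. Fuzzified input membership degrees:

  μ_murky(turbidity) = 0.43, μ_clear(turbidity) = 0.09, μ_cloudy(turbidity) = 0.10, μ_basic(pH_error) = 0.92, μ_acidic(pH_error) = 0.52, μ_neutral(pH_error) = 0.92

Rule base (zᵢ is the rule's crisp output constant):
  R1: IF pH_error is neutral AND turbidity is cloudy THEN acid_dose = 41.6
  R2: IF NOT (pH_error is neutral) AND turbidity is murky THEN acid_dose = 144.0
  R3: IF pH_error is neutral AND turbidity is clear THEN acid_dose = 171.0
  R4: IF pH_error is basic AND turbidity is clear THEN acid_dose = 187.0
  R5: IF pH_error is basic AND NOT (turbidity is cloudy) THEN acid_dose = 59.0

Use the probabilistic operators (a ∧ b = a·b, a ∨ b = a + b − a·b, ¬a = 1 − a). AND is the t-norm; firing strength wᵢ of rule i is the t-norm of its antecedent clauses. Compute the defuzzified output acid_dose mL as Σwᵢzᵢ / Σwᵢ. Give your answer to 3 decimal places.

77.924

R1 (z=41.6): neutral=0.92, cloudy=0.10; AND[a·b] → w = 0.0920
R2 (z=144.0): ¬neutral=1−0.92=0.08, murky=0.43; AND[a·b] → w = 0.0344
R3 (z=171.0): neutral=0.92, clear=0.09; AND[a·b] → w = 0.0828
R4 (z=187.0): basic=0.92, clear=0.09; AND[a·b] → w = 0.0828
R5 (z=59.0): basic=0.92, ¬cloudy=1−0.10=0.90; AND[a·b] → w = 0.8280
Weighted average = (0.0920·41.6 + 0.0344·144.0 + 0.0828·171.0 + 0.0828·187.0 + 0.8280·59.0) / (0.0920 + 0.0344 + 0.0828 + 0.0828 + 0.8280)
  = 87.2752 / 1.1200 = 77.924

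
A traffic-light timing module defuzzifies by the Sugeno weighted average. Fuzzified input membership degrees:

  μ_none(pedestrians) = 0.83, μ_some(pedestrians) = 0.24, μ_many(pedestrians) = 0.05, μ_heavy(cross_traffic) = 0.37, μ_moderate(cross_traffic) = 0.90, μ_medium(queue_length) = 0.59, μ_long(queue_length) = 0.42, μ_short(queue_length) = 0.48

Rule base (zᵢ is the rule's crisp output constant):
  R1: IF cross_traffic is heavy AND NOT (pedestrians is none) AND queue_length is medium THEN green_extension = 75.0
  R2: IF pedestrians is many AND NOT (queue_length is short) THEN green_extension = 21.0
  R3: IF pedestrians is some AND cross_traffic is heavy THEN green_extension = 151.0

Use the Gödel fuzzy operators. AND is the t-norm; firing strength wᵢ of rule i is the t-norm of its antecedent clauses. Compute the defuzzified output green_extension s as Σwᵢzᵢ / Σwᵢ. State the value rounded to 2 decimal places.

R1 (z=75.0): heavy=0.37, ¬none=1−0.83=0.17, medium=0.59; AND[min(a, b)] → w = 0.17
R2 (z=21.0): many=0.05, ¬short=1−0.48=0.52; AND[min(a, b)] → w = 0.05
R3 (z=151.0): some=0.24, heavy=0.37; AND[min(a, b)] → w = 0.24
Weighted average = (0.17·75.0 + 0.05·21.0 + 0.24·151.0) / (0.17 + 0.05 + 0.24)
  = 50.0400 / 0.4600 = 108.78

108.78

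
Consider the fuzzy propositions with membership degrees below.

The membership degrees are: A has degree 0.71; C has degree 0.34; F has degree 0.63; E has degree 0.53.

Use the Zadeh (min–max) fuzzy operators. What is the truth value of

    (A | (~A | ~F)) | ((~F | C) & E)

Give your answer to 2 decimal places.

~A = 1 − 0.71 = 0.29
~F = 1 − 0.63 = 0.37
~A | ~F = max(a, b) on (0.29, 0.37) = 0.37
A | (~A | ~F) = max(a, b) on (0.71, 0.37) = 0.71
~F = 1 − 0.63 = 0.37
~F | C = max(a, b) on (0.37, 0.34) = 0.37
(~F | C) & E = min(a, b) on (0.37, 0.53) = 0.37
(A | (~A | ~F)) | ((~F | C) & E) = max(a, b) on (0.71, 0.37) = 0.71

0.71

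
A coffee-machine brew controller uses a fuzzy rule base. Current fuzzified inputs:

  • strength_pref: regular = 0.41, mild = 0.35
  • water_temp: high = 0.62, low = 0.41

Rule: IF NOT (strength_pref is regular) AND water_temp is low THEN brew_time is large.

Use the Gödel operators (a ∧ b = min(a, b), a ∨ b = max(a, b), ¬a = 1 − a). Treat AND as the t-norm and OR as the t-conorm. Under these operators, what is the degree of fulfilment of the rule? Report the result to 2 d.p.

0.41

firing strength: ¬regular=1−0.41=0.59, low=0.41; AND[min(a, b)] → w = 0.41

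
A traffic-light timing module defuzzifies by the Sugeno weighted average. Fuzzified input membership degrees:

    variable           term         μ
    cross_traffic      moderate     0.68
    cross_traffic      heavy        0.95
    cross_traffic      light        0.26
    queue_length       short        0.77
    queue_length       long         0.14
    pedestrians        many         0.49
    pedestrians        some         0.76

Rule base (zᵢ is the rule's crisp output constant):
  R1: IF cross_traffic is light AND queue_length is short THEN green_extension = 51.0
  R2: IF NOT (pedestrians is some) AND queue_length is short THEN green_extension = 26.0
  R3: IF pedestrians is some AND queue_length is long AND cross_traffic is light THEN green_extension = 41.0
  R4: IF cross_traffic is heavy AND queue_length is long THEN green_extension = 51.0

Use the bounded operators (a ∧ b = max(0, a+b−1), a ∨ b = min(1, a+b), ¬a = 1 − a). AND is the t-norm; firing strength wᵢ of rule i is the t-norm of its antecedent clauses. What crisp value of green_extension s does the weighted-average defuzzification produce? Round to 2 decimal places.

R1 (z=51.0): light=0.26, short=0.77; AND[max(0, a+b−1)] → w = 0.03
R2 (z=26.0): ¬some=1−0.76=0.24, short=0.77; AND[max(0, a+b−1)] → w = 0.01
R3 (z=41.0): some=0.76, long=0.14, light=0.26; AND[max(0, a+b−1)] → w = 0.00
R4 (z=51.0): heavy=0.95, long=0.14; AND[max(0, a+b−1)] → w = 0.09
Weighted average = (0.03·51.0 + 0.01·26.0 + 0.00·41.0 + 0.09·51.0) / (0.03 + 0.01 + 0.00 + 0.09)
  = 6.3800 / 0.1300 = 49.08

49.08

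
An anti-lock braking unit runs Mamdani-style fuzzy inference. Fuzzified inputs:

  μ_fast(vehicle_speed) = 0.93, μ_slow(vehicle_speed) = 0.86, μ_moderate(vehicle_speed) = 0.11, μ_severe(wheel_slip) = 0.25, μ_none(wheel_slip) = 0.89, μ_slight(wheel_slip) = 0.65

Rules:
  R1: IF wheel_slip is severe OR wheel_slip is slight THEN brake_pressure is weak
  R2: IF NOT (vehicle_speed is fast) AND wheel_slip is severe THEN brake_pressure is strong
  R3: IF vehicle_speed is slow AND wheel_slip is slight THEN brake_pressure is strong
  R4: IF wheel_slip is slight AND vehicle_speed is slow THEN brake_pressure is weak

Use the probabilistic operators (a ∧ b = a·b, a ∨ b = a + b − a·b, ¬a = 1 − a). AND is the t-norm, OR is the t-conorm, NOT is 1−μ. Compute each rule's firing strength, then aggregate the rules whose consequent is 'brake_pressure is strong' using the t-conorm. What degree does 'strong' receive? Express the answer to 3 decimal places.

R1: severe=0.25, slight=0.65; OR[a + b − a·b] → w = 0.7375
R2: ¬fast=1−0.93=0.07, severe=0.25; AND[a·b] → w = 0.0175
R3: slow=0.86, slight=0.65; AND[a·b] → w = 0.5590
R4: slight=0.65, slow=0.86; AND[a·b] → w = 0.5590
Rules with consequent 'strong': {R2, R3} → strengths 0.0175, 0.5590
Aggregate via t-conorm [a + b − a·b]: 0.5667

0.567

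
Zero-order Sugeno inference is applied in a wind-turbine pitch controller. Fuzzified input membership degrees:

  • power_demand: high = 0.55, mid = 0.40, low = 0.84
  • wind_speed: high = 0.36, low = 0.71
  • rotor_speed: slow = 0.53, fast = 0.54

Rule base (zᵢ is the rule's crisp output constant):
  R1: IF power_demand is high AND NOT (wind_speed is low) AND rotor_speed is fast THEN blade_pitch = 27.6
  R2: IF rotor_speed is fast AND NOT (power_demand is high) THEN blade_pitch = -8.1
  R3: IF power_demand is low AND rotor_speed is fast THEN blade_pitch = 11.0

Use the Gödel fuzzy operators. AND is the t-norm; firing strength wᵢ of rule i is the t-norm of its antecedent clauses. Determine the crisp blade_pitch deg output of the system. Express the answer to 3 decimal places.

R1 (z=27.6): high=0.55, ¬low=1−0.71=0.29, fast=0.54; AND[min(a, b)] → w = 0.29
R2 (z=-8.1): fast=0.54, ¬high=1−0.55=0.45; AND[min(a, b)] → w = 0.45
R3 (z=11.0): low=0.84, fast=0.54; AND[min(a, b)] → w = 0.54
Weighted average = (0.29·27.6 + 0.45·-8.1 + 0.54·11.0) / (0.29 + 0.45 + 0.54)
  = 10.2990 / 1.2800 = 8.046

8.046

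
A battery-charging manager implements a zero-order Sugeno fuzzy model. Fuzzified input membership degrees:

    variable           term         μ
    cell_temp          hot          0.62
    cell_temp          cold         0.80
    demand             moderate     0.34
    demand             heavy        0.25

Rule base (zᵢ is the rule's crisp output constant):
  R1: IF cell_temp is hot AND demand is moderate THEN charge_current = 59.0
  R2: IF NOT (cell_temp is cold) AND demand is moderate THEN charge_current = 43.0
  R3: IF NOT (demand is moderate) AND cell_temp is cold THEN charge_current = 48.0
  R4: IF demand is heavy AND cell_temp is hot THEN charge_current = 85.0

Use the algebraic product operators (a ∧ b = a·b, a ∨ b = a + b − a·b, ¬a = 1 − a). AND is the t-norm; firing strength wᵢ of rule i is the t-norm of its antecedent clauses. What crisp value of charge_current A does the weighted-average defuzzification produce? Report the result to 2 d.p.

R1 (z=59.0): hot=0.62, moderate=0.34; AND[a·b] → w = 0.2108
R2 (z=43.0): ¬cold=1−0.80=0.20, moderate=0.34; AND[a·b] → w = 0.0680
R3 (z=48.0): ¬moderate=1−0.34=0.66, cold=0.80; AND[a·b] → w = 0.5280
R4 (z=85.0): heavy=0.25, hot=0.62; AND[a·b] → w = 0.1550
Weighted average = (0.2108·59.0 + 0.0680·43.0 + 0.5280·48.0 + 0.1550·85.0) / (0.2108 + 0.0680 + 0.5280 + 0.1550)
  = 53.8802 / 0.9618 = 56.02

56.02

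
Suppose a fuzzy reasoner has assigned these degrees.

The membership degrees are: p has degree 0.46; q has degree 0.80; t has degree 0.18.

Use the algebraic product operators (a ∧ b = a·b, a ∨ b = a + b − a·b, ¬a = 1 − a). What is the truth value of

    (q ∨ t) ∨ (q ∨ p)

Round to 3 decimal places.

q ∨ t = a + b − a·b on (0.8000, 0.1800) = 0.8360
q ∨ p = a + b − a·b on (0.8000, 0.4600) = 0.8920
(q ∨ t) ∨ (q ∨ p) = a + b − a·b on (0.8360, 0.8920) = 0.9823

0.982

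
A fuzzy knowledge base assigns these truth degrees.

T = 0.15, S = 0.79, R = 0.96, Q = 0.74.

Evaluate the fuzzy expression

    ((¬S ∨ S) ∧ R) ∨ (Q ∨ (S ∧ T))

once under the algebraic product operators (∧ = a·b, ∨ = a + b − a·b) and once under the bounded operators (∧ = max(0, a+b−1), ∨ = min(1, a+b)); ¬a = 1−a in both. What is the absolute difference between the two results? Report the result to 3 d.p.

0.046

Under algebraic product:
  ¬S = 1 − 0.7900 = 0.2100
  ¬S ∨ S = a + b − a·b on (0.2100, 0.7900) = 0.8341
  (¬S ∨ S) ∧ R = a·b on (0.8341, 0.9600) = 0.8007
  S ∧ T = a·b on (0.7900, 0.1500) = 0.1185
  Q ∨ (S ∧ T) = a + b − a·b on (0.7400, 0.1185) = 0.7708
  ((¬S ∨ S) ∧ R) ∨ (Q ∨ (S ∧ T)) = a + b − a·b on (0.8007, 0.7708) = 0.9543
  → value = 0.9543
Under bounded:
  ¬S = 1 − 0.79 = 0.21
  ¬S ∨ S = min(1, a+b) on (0.21, 0.79) = 1.00
  (¬S ∨ S) ∧ R = max(0, a+b−1) on (1.00, 0.96) = 0.96
  S ∧ T = max(0, a+b−1) on (0.79, 0.15) = 0.00
  Q ∨ (S ∧ T) = min(1, a+b) on (0.74, 0.00) = 0.74
  ((¬S ∨ S) ∧ R) ∨ (Q ∨ (S ∧ T)) = min(1, a+b) on (0.96, 0.74) = 1.00
  → value = 1.0000
|0.9543 − 1.0000| = 0.046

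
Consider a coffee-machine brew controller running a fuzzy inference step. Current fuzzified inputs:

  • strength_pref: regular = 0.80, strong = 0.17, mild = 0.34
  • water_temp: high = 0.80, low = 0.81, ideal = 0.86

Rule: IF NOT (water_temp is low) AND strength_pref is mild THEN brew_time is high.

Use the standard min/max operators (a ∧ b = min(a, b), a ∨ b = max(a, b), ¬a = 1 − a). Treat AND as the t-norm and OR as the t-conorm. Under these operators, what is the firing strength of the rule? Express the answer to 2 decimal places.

0.19

firing strength: ¬low=1−0.81=0.19, mild=0.34; AND[min(a, b)] → w = 0.19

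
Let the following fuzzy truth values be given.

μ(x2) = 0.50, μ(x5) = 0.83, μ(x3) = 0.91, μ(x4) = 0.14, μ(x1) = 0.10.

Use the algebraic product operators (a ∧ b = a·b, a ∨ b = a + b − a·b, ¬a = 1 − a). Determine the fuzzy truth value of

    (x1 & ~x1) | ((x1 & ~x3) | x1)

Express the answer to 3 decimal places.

0.188

~x1 = 1 − 0.1000 = 0.9000
x1 & ~x1 = a·b on (0.1000, 0.9000) = 0.0900
~x3 = 1 − 0.9100 = 0.0900
x1 & ~x3 = a·b on (0.1000, 0.0900) = 0.0090
(x1 & ~x3) | x1 = a + b − a·b on (0.0090, 0.1000) = 0.1081
(x1 & ~x1) | ((x1 & ~x3) | x1) = a + b − a·b on (0.0900, 0.1081) = 0.1884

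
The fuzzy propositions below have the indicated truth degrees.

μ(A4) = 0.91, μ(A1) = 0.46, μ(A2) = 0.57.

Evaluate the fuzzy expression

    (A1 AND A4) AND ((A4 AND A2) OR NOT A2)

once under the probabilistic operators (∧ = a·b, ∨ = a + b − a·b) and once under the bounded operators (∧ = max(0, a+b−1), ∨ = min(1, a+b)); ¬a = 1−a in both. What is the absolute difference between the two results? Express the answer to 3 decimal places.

0.024

Under probabilistic:
  A1 AND A4 = a·b on (0.4600, 0.9100) = 0.4186
  A4 AND A2 = a·b on (0.9100, 0.5700) = 0.5187
  NOT A2 = 1 − 0.5700 = 0.4300
  (A4 AND A2) OR NOT A2 = a + b − a·b on (0.5187, 0.4300) = 0.7257
  (A1 AND A4) AND ((A4 AND A2) OR NOT A2) = a·b on (0.4186, 0.7257) = 0.3038
  → value = 0.3038
Under bounded:
  A1 AND A4 = max(0, a+b−1) on (0.46, 0.91) = 0.37
  A4 AND A2 = max(0, a+b−1) on (0.91, 0.57) = 0.48
  NOT A2 = 1 − 0.57 = 0.43
  (A4 AND A2) OR NOT A2 = min(1, a+b) on (0.48, 0.43) = 0.91
  (A1 AND A4) AND ((A4 AND A2) OR NOT A2) = max(0, a+b−1) on (0.37, 0.91) = 0.28
  → value = 0.2800
|0.3038 − 0.2800| = 0.024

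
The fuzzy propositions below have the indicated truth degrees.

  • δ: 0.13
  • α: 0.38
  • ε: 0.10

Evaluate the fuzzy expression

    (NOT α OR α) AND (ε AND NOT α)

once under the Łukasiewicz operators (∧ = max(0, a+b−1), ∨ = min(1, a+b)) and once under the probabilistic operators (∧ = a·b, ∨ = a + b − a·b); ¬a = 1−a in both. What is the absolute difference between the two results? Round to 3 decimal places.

Under Łukasiewicz:
  NOT α = 1 − 0.38 = 0.62
  NOT α OR α = min(1, a+b) on (0.62, 0.38) = 1.00
  NOT α = 1 − 0.38 = 0.62
  ε AND NOT α = max(0, a+b−1) on (0.10, 0.62) = 0.00
  (NOT α OR α) AND (ε AND NOT α) = max(0, a+b−1) on (1.00, 0.00) = 0.00
  → value = 0.0000
Under probabilistic:
  NOT α = 1 − 0.3800 = 0.6200
  NOT α OR α = a + b − a·b on (0.6200, 0.3800) = 0.7644
  NOT α = 1 − 0.3800 = 0.6200
  ε AND NOT α = a·b on (0.1000, 0.6200) = 0.0620
  (NOT α OR α) AND (ε AND NOT α) = a·b on (0.7644, 0.0620) = 0.0474
  → value = 0.0474
|0.0000 − 0.0474| = 0.047

0.047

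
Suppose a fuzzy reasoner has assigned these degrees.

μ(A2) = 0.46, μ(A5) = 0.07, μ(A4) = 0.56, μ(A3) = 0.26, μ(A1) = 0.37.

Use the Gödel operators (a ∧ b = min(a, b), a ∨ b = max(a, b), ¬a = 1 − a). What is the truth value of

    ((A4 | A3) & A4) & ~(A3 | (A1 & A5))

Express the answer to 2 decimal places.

0.56

A4 | A3 = max(a, b) on (0.56, 0.26) = 0.56
(A4 | A3) & A4 = min(a, b) on (0.56, 0.56) = 0.56
A1 & A5 = min(a, b) on (0.37, 0.07) = 0.07
A3 | (A1 & A5) = max(a, b) on (0.26, 0.07) = 0.26
~(A3 | (A1 & A5)) = 1 − 0.26 = 0.74
((A4 | A3) & A4) & ~(A3 | (A1 & A5)) = min(a, b) on (0.56, 0.74) = 0.56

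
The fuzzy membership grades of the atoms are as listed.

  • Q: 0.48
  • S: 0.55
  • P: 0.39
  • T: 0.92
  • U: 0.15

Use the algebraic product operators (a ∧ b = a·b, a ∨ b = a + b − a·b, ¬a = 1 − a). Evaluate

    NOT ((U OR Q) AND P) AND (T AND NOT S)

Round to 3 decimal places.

U OR Q = a + b − a·b on (0.1500, 0.4800) = 0.5580
(U OR Q) AND P = a·b on (0.5580, 0.3900) = 0.2176
NOT ((U OR Q) AND P) = 1 − 0.2176 = 0.7824
NOT S = 1 − 0.5500 = 0.4500
T AND NOT S = a·b on (0.9200, 0.4500) = 0.4140
NOT ((U OR Q) AND P) AND (T AND NOT S) = a·b on (0.7824, 0.4140) = 0.3239

0.324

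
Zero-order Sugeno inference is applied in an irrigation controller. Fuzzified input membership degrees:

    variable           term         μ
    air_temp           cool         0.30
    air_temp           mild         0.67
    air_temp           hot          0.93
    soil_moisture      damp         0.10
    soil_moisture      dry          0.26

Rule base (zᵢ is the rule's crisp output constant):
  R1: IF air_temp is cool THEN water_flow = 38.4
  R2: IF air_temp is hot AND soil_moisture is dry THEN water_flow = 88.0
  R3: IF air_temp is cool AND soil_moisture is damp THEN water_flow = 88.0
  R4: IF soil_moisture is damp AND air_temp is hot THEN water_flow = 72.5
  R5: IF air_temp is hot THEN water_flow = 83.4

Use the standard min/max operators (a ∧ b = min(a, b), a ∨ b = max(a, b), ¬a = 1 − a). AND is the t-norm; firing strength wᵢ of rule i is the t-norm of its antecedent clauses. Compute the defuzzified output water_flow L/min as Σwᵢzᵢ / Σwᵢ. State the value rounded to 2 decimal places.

R1 (z=38.4): cool=0.30 → w = 0.30
R2 (z=88.0): hot=0.93, dry=0.26; AND[min(a, b)] → w = 0.26
R3 (z=88.0): cool=0.30, damp=0.10; AND[min(a, b)] → w = 0.10
R4 (z=72.5): damp=0.10, hot=0.93; AND[min(a, b)] → w = 0.10
R5 (z=83.4): hot=0.93 → w = 0.93
Weighted average = (0.30·38.4 + 0.26·88.0 + 0.10·88.0 + 0.10·72.5 + 0.93·83.4) / (0.30 + 0.26 + 0.10 + 0.10 + 0.93)
  = 128.0120 / 1.6900 = 75.75

75.75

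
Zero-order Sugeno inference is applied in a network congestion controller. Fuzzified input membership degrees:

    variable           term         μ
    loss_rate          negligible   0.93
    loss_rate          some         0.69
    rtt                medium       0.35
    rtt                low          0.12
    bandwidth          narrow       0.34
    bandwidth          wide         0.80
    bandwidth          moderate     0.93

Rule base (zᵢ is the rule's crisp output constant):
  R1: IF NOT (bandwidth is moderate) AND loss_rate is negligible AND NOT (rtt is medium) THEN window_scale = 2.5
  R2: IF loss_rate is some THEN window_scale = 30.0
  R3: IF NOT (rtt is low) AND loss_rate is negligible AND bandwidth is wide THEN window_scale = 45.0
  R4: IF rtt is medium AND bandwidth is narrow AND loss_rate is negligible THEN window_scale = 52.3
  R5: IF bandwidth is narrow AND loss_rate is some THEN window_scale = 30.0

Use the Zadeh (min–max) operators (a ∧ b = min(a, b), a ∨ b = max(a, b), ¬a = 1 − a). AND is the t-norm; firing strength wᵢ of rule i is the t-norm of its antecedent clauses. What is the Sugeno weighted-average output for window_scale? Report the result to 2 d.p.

R1 (z=2.5): ¬moderate=1−0.93=0.07, negligible=0.93, ¬medium=1−0.35=0.65; AND[min(a, b)] → w = 0.07
R2 (z=30.0): some=0.69 → w = 0.69
R3 (z=45.0): ¬low=1−0.12=0.88, negligible=0.93, wide=0.80; AND[min(a, b)] → w = 0.80
R4 (z=52.3): medium=0.35, narrow=0.34, negligible=0.93; AND[min(a, b)] → w = 0.34
R5 (z=30.0): narrow=0.34, some=0.69; AND[min(a, b)] → w = 0.34
Weighted average = (0.07·2.5 + 0.69·30.0 + 0.80·45.0 + 0.34·52.3 + 0.34·30.0) / (0.07 + 0.69 + 0.80 + 0.34 + 0.34)
  = 84.8570 / 2.2400 = 37.88

37.88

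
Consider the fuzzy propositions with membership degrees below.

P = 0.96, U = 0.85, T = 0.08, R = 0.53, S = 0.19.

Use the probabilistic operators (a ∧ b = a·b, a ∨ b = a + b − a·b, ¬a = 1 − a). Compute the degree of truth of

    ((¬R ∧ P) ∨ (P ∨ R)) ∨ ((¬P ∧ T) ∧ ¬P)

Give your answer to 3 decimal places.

¬R = 1 − 0.5300 = 0.4700
¬R ∧ P = a·b on (0.4700, 0.9600) = 0.4512
P ∨ R = a + b − a·b on (0.9600, 0.5300) = 0.9812
(¬R ∧ P) ∨ (P ∨ R) = a + b − a·b on (0.4512, 0.9812) = 0.9897
¬P = 1 − 0.9600 = 0.0400
¬P ∧ T = a·b on (0.0400, 0.0800) = 0.0032
¬P = 1 − 0.9600 = 0.0400
(¬P ∧ T) ∧ ¬P = a·b on (0.0032, 0.0400) = 0.0001
((¬R ∧ P) ∨ (P ∨ R)) ∨ ((¬P ∧ T) ∧ ¬P) = a + b − a·b on (0.9897, 0.0001) = 0.9897

0.990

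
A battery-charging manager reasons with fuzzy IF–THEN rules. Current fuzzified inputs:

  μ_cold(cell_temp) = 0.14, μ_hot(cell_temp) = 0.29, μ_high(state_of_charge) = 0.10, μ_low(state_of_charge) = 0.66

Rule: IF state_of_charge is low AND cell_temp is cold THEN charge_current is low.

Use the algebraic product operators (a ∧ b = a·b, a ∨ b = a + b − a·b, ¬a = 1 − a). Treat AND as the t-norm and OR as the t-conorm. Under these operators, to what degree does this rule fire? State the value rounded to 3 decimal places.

firing strength: low=0.66, cold=0.14; AND[a·b] → w = 0.0924

0.092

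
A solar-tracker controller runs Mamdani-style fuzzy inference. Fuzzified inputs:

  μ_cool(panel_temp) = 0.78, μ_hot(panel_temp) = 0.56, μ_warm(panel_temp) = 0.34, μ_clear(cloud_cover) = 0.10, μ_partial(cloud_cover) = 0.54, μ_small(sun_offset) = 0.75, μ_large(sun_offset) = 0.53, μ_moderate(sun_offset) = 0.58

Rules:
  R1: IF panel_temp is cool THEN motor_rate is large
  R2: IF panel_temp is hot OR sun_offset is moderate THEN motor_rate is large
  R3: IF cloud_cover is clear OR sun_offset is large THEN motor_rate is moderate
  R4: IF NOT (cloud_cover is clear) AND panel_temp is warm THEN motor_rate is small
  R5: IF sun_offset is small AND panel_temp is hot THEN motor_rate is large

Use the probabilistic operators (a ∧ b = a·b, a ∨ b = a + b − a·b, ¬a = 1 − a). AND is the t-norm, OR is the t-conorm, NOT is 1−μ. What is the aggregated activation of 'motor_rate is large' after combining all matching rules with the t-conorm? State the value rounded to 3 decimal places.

0.976

R1: cool=0.78 → w = 0.7800
R2: hot=0.56, moderate=0.58; OR[a + b − a·b] → w = 0.8152
R3: clear=0.10, large=0.53; OR[a + b − a·b] → w = 0.5770
R4: ¬clear=1−0.10=0.90, warm=0.34; AND[a·b] → w = 0.3060
R5: small=0.75, hot=0.56; AND[a·b] → w = 0.4200
Rules with consequent 'large': {R1, R2, R5} → strengths 0.7800, 0.8152, 0.4200
Aggregate via t-conorm [a + b − a·b]: 0.9764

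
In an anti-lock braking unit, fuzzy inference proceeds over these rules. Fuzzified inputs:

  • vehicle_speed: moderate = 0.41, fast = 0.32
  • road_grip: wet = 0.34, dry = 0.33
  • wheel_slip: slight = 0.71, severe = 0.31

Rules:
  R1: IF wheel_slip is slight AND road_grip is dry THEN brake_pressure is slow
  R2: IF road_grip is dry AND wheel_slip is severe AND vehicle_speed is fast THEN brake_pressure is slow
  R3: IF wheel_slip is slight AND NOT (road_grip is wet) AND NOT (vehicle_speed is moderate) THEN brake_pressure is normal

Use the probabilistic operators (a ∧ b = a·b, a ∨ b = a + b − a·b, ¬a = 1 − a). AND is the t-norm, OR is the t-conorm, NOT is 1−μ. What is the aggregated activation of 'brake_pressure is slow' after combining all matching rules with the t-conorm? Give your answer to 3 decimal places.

0.259

R1: slight=0.71, dry=0.33; AND[a·b] → w = 0.2343
R2: dry=0.33, severe=0.31, fast=0.32; AND[a·b] → w = 0.0327
R3: slight=0.71, ¬wet=1−0.34=0.66, ¬moderate=1−0.41=0.59; AND[a·b] → w = 0.2765
Rules with consequent 'slow': {R1, R2} → strengths 0.2343, 0.0327
Aggregate via t-conorm [a + b − a·b]: 0.2594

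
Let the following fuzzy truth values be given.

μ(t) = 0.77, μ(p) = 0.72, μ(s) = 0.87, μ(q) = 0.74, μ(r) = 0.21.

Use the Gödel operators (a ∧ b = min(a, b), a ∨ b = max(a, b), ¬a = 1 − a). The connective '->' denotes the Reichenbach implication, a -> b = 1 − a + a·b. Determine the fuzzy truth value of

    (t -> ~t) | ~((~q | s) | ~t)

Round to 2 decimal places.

0.41

~t = 1 − 0.77 = 0.23
t -> ~t  [Reichenbach: 1 − a + a·b] with a=0.77, b=0.23 → 0.41
~q = 1 − 0.74 = 0.26
~q | s = max(a, b) on (0.26, 0.87) = 0.87
~t = 1 − 0.77 = 0.23
(~q | s) | ~t = max(a, b) on (0.87, 0.23) = 0.87
~((~q | s) | ~t) = 1 − 0.87 = 0.13
(t -> ~t) | ~((~q | s) | ~t) = max(a, b) on (0.41, 0.13) = 0.41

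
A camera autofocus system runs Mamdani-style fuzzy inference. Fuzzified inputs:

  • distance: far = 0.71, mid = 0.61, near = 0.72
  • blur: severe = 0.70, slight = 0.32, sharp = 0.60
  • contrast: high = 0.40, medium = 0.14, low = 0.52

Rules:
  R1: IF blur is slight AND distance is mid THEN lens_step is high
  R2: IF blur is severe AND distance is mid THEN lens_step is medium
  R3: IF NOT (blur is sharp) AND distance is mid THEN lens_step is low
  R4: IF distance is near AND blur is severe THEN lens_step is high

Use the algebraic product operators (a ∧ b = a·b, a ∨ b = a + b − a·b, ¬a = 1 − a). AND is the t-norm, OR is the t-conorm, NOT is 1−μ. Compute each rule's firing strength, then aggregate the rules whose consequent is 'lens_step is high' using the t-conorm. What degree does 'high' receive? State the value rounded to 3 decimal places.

R1: slight=0.32, mid=0.61; AND[a·b] → w = 0.1952
R2: severe=0.70, mid=0.61; AND[a·b] → w = 0.4270
R3: ¬sharp=1−0.60=0.40, mid=0.61; AND[a·b] → w = 0.2440
R4: near=0.72, severe=0.70; AND[a·b] → w = 0.5040
Rules with consequent 'high': {R1, R4} → strengths 0.1952, 0.5040
Aggregate via t-conorm [a + b − a·b]: 0.6008

0.601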